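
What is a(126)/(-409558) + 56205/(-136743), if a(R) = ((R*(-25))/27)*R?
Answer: -3501514215/9334031599 ≈ -0.37513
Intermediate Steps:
a(R) = -25*R²/27 (a(R) = (-25*R*(1/27))*R = (-25*R/27)*R = -25*R²/27)
a(126)/(-409558) + 56205/(-136743) = -25/27*126²/(-409558) + 56205/(-136743) = -25/27*15876*(-1/409558) + 56205*(-1/136743) = -14700*(-1/409558) - 18735/45581 = 7350/204779 - 18735/45581 = -3501514215/9334031599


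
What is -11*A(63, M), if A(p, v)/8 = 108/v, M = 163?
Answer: -9504/163 ≈ -58.307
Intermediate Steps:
A(p, v) = 864/v (A(p, v) = 8*(108/v) = 864/v)
-11*A(63, M) = -9504/163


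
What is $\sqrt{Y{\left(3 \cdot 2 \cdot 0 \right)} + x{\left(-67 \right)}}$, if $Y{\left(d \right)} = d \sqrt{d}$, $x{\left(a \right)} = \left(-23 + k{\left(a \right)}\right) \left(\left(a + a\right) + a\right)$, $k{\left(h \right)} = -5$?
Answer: $2 \sqrt{1407} \approx 75.02$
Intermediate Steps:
$x{\left(a \right)} = - 84 a$ ($x{\left(a \right)} = \left(-23 - 5\right) \left(\left(a + a\right) + a\right) = - 28 \left(2 a + a\right) = - 28 \cdot 3 a = - 84 a$)
$Y{\left(d \right)} = d^{\frac{3}{2}}$
$\sqrt{Y{\left(3 \cdot 2 \cdot 0 \right)} + x{\left(-67 \right)}} = \sqrt{\left(3 \cdot 2 \cdot 0\right)^{\frac{3}{2}} - -5628} = \sqrt{\left(6 \cdot 0\right)^{\frac{3}{2}} + 5628} = \sqrt{0^{\frac{3}{2}} + 5628} = \sqrt{0 + 5628} = \sqrt{5628} = 2 \sqrt{1407}$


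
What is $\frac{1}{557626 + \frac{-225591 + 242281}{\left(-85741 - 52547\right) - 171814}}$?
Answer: $\frac{155051}{86460460581} \approx 1.7933 \cdot 10^{-6}$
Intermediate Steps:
$\frac{1}{557626 + \frac{-225591 + 242281}{\left(-85741 - 52547\right) - 171814}} = \frac{1}{557626 + \frac{16690}{-138288 - 171814}} = \frac{1}{557626 + \frac{16690}{-310102}} = \frac{1}{557626 + 16690 \left(- \frac{1}{310102}\right)} = \frac{1}{557626 - \frac{8345}{155051}} = \frac{1}{\frac{86460460581}{155051}} = \frac{155051}{86460460581}$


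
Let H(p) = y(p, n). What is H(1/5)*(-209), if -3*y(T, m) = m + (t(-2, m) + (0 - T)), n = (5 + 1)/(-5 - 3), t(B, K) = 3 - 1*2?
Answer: 209/60 ≈ 3.4833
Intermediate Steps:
t(B, K) = 1 (t(B, K) = 3 - 2 = 1)
n = -3/4 (n = 6/(-8) = 6*(-1/8) = -3/4 ≈ -0.75000)
y(T, m) = -1/3 - m/3 + T/3 (y(T, m) = -(m + (1 + (0 - T)))/3 = -(m + (1 - T))/3 = -(1 + m - T)/3 = -1/3 - m/3 + T/3)
H(p) = -1/12 + p/3 (H(p) = -1/3 - 1/3*(-3/4) + p/3 = -1/3 + 1/4 + p/3 = -1/12 + p/3)
H(1/5)*(-209) = (-1/12 + (1/3)/5)*(-209) = (-1/12 + (1/3)*(1/5))*(-209) = (-1/12 + 1/15)*(-209) = -1/60*(-209) = 209/60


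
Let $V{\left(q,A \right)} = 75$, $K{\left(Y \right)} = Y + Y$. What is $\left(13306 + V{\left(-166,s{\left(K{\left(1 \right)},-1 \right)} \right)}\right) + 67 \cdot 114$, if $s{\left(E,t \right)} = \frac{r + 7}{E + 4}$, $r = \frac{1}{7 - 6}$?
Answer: $21019$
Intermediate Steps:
$K{\left(Y \right)} = 2 Y$
$r = 1$ ($r = 1^{-1} = 1$)
$s{\left(E,t \right)} = \frac{8}{4 + E}$ ($s{\left(E,t \right)} = \frac{1 + 7}{E + 4} = \frac{8}{4 + E}$)
$\left(13306 + V{\left(-166,s{\left(K{\left(1 \right)},-1 \right)} \right)}\right) + 67 \cdot 114 = \left(13306 + 75\right) + 67 \cdot 114 = 13381 + 7638 = 21019$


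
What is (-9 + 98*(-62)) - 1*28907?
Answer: -34992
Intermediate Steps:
(-9 + 98*(-62)) - 1*28907 = (-9 - 6076) - 28907 = -6085 - 28907 = -34992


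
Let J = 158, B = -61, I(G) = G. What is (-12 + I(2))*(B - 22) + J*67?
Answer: 11416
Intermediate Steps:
(-12 + I(2))*(B - 22) + J*67 = (-12 + 2)*(-61 - 22) + 158*67 = -10*(-83) + 10586 = 830 + 10586 = 11416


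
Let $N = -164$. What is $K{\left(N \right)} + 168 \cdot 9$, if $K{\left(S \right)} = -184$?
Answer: $1328$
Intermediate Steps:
$K{\left(N \right)} + 168 \cdot 9 = -184 + 168 \cdot 9 = -184 + 1512 = 1328$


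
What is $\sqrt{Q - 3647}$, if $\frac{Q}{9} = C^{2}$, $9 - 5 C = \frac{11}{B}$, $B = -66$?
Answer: $\frac{i \sqrt{14467}}{2} \approx 60.139 i$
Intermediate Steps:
$C = \frac{11}{6}$ ($C = \frac{9}{5} - \frac{11 \frac{1}{-66}}{5} = \frac{9}{5} - \frac{11 \left(- \frac{1}{66}\right)}{5} = \frac{9}{5} - - \frac{1}{30} = \frac{9}{5} + \frac{1}{30} = \frac{11}{6} \approx 1.8333$)
$Q = \frac{121}{4}$ ($Q = 9 \left(\frac{11}{6}\right)^{2} = 9 \cdot \frac{121}{36} = \frac{121}{4} \approx 30.25$)
$\sqrt{Q - 3647} = \sqrt{\frac{121}{4} - 3647} = \sqrt{- \frac{14467}{4}} = \frac{i \sqrt{14467}}{2}$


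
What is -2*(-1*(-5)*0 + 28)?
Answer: -56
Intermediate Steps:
-2*(-1*(-5)*0 + 28) = -2*(5*0 + 28) = -2*(0 + 28) = -2*28 = -56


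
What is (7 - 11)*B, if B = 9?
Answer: -36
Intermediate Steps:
(7 - 11)*B = (7 - 11)*9 = -4*9 = -36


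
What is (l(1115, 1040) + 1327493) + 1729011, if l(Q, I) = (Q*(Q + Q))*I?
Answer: 2588964504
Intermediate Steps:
l(Q, I) = 2*I*Q² (l(Q, I) = (Q*(2*Q))*I = (2*Q²)*I = 2*I*Q²)
(l(1115, 1040) + 1327493) + 1729011 = (2*1040*1115² + 1327493) + 1729011 = (2*1040*1243225 + 1327493) + 1729011 = (2585908000 + 1327493) + 1729011 = 2587235493 + 1729011 = 2588964504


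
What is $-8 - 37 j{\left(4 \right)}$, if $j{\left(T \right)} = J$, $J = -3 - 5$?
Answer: $288$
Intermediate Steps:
$J = -8$ ($J = -3 - 5 = -8$)
$j{\left(T \right)} = -8$
$-8 - 37 j{\left(4 \right)} = -8 - -296 = -8 + 296 = 288$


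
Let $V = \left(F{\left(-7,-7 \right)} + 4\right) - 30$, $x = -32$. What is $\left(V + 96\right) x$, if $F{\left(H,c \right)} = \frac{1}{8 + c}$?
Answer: $-2272$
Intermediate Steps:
$V = -25$ ($V = \left(\frac{1}{8 - 7} + 4\right) - 30 = \left(1^{-1} + 4\right) - 30 = \left(1 + 4\right) - 30 = 5 - 30 = -25$)
$\left(V + 96\right) x = \left(-25 + 96\right) \left(-32\right) = 71 \left(-32\right) = -2272$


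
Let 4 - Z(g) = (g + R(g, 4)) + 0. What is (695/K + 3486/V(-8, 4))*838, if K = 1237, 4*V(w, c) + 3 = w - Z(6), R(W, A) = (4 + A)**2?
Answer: 14486466614/68035 ≈ 2.1293e+5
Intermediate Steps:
Z(g) = -60 - g (Z(g) = 4 - ((g + (4 + 4)**2) + 0) = 4 - ((g + 8**2) + 0) = 4 - ((g + 64) + 0) = 4 - ((64 + g) + 0) = 4 - (64 + g) = 4 + (-64 - g) = -60 - g)
V(w, c) = 63/4 + w/4 (V(w, c) = -3/4 + (w - (-60 - 1*6))/4 = -3/4 + (w - (-60 - 6))/4 = -3/4 + (w - 1*(-66))/4 = -3/4 + (w + 66)/4 = -3/4 + (66 + w)/4 = -3/4 + (33/2 + w/4) = 63/4 + w/4)
(695/K + 3486/V(-8, 4))*838 = (695/1237 + 3486/(63/4 + (1/4)*(-8)))*838 = (695*(1/1237) + 3486/(63/4 - 2))*838 = (695/1237 + 3486/(55/4))*838 = (695/1237 + 3486*(4/55))*838 = (695/1237 + 13944/55)*838 = (17286953/68035)*838 = 14486466614/68035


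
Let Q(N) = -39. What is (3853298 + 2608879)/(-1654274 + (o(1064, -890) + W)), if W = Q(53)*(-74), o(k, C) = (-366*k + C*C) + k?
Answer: -6462177/1247648 ≈ -5.1795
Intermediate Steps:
o(k, C) = C**2 - 365*k (o(k, C) = (-366*k + C**2) + k = (C**2 - 366*k) + k = C**2 - 365*k)
W = 2886 (W = -39*(-74) = 2886)
(3853298 + 2608879)/(-1654274 + (o(1064, -890) + W)) = (3853298 + 2608879)/(-1654274 + (((-890)**2 - 365*1064) + 2886)) = 6462177/(-1654274 + ((792100 - 388360) + 2886)) = 6462177/(-1654274 + (403740 + 2886)) = 6462177/(-1654274 + 406626) = 6462177/(-1247648) = 6462177*(-1/1247648) = -6462177/1247648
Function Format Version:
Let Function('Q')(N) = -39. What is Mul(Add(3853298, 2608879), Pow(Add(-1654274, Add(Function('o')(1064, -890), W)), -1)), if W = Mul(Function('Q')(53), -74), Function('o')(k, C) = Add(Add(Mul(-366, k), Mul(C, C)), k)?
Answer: Rational(-6462177, 1247648) ≈ -5.1795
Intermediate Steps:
Function('o')(k, C) = Add(Pow(C, 2), Mul(-365, k)) (Function('o')(k, C) = Add(Add(Mul(-366, k), Pow(C, 2)), k) = Add(Add(Pow(C, 2), Mul(-366, k)), k) = Add(Pow(C, 2), Mul(-365, k)))
W = 2886 (W = Mul(-39, -74) = 2886)
Mul(Add(3853298, 2608879), Pow(Add(-1654274, Add(Function('o')(1064, -890), W)), -1)) = Mul(Add(3853298, 2608879), Pow(Add(-1654274, Add(Add(Pow(-890, 2), Mul(-365, 1064)), 2886)), -1)) = Mul(6462177, Pow(Add(-1654274, Add(Add(792100, -388360), 2886)), -1)) = Mul(6462177, Pow(Add(-1654274, Add(403740, 2886)), -1)) = Mul(6462177, Pow(Add(-1654274, 406626), -1)) = Mul(6462177, Pow(-1247648, -1)) = Mul(6462177, Rational(-1, 1247648)) = Rational(-6462177, 1247648)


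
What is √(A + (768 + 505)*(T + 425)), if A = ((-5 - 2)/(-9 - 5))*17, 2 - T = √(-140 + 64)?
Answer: √(2174318 - 10184*I*√19)/2 ≈ 737.32 - 7.5258*I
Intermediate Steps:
T = 2 - 2*I*√19 (T = 2 - √(-140 + 64) = 2 - √(-76) = 2 - 2*I*√19 ≈ 2.0 - 8.7178*I)
A = 17/2 (A = (-7/(-14))*17 = -1/14*(-7)*17 = (½)*17 = 17/2 ≈ 8.5000)
√(A + (768 + 505)*(T + 425)) = √(17/2 + (768 + 505)*((2 - 2*I*√19) + 425)) = √(17/2 + 1273*(427 - 2*I*√19)) = √(17/2 + (543571 - 2546*I*√19)) = √(1087159/2 - 2546*I*√19)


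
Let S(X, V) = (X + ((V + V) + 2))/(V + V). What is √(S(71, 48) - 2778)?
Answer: I*√1599114/24 ≈ 52.69*I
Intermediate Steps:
S(X, V) = (2 + X + 2*V)/(2*V) (S(X, V) = (X + (2*V + 2))/((2*V)) = (X + (2 + 2*V))*(1/(2*V)) = (2 + X + 2*V)*(1/(2*V)) = (2 + X + 2*V)/(2*V))
√(S(71, 48) - 2778) = √((1 + 48 + (½)*71)/48 - 2778) = √((1 + 48 + 71/2)/48 - 2778) = √((1/48)*(169/2) - 2778) = √(169/96 - 2778) = √(-266519/96) = I*√1599114/24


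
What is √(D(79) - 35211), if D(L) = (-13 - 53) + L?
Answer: I*√35198 ≈ 187.61*I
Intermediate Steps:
D(L) = -66 + L
√(D(79) - 35211) = √((-66 + 79) - 35211) = √(13 - 35211) = √(-35198) = I*√35198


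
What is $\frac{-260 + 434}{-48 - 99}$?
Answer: $- \frac{58}{49} \approx -1.1837$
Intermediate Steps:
$\frac{-260 + 434}{-48 - 99} = \frac{174}{-147} = 174 \left(- \frac{1}{147}\right) = - \frac{58}{49}$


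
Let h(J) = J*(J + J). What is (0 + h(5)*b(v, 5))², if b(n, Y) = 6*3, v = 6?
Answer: 810000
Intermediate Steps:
b(n, Y) = 18
h(J) = 2*J² (h(J) = J*(2*J) = 2*J²)
(0 + h(5)*b(v, 5))² = (0 + (2*5²)*18)² = (0 + (2*25)*18)² = (0 + 50*18)² = (0 + 900)² = 900² = 810000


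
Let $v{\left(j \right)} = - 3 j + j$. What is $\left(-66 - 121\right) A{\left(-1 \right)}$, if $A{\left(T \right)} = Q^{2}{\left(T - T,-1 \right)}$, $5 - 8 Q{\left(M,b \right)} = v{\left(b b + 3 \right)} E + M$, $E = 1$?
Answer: $- \frac{31603}{64} \approx -493.8$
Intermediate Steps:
$v{\left(j \right)} = - 2 j$
$Q{\left(M,b \right)} = \frac{11}{8} - \frac{M}{8} + \frac{b^{2}}{4}$ ($Q{\left(M,b \right)} = \frac{5}{8} - \frac{- 2 \left(b b + 3\right) 1 + M}{8} = \frac{5}{8} - \frac{- 2 \left(b^{2} + 3\right) 1 + M}{8} = \frac{5}{8} - \frac{- 2 \left(3 + b^{2}\right) 1 + M}{8} = \frac{5}{8} - \frac{\left(-6 - 2 b^{2}\right) 1 + M}{8} = \frac{5}{8} - \frac{\left(-6 - 2 b^{2}\right) + M}{8} = \frac{5}{8} - \frac{-6 + M - 2 b^{2}}{8} = \frac{5}{8} + \left(\frac{3}{4} - \frac{M}{8} + \frac{b^{2}}{4}\right) = \frac{11}{8} - \frac{M}{8} + \frac{b^{2}}{4}$)
$A{\left(T \right)} = \frac{169}{64}$ ($A{\left(T \right)} = \left(\frac{11}{8} - \frac{T - T}{8} + \frac{\left(-1\right)^{2}}{4}\right)^{2} = \left(\frac{11}{8} - 0 + \frac{1}{4} \cdot 1\right)^{2} = \left(\frac{11}{8} + 0 + \frac{1}{4}\right)^{2} = \left(\frac{13}{8}\right)^{2} = \frac{169}{64}$)
$\left(-66 - 121\right) A{\left(-1 \right)} = \left(-66 - 121\right) \frac{169}{64} = \left(-187\right) \frac{169}{64} = - \frac{31603}{64}$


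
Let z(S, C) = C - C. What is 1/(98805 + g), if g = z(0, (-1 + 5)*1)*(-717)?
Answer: 1/98805 ≈ 1.0121e-5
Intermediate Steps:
z(S, C) = 0
g = 0 (g = 0*(-717) = 0)
1/(98805 + g) = 1/(98805 + 0) = 1/98805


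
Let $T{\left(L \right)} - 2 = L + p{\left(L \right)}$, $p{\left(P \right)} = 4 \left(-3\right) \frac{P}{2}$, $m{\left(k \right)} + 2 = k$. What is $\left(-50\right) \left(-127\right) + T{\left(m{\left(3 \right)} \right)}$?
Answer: $6347$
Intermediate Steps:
$m{\left(k \right)} = -2 + k$
$p{\left(P \right)} = - 6 P$ ($p{\left(P \right)} = - 12 P \frac{1}{2} = - 12 \frac{P}{2} = - 6 P$)
$T{\left(L \right)} = 2 - 5 L$ ($T{\left(L \right)} = 2 + \left(L - 6 L\right) = 2 - 5 L$)
$\left(-50\right) \left(-127\right) + T{\left(m{\left(3 \right)} \right)} = \left(-50\right) \left(-127\right) + \left(2 - 5 \left(-2 + 3\right)\right) = 6350 + \left(2 - 5\right) = 6350 - 3 = 6347$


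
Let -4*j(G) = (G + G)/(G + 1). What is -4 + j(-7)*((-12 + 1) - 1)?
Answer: 3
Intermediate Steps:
j(G) = -G/(2*(1 + G)) (j(G) = -(G + G)/(4*(G + 1)) = -2*G/(4*(1 + G)) = -G/(2*(1 + G)))
-4 + j(-7)*((-12 + 1) - 1) = -4 + (-1*(-7)/(2 + 2*(-7)))*((-12 + 1) - 1) = -4 + (-1*(-7)/(2 - 14))*(-11 - 1) = -4 - 1*(-7)/(-12)*(-12) = -4 - 1*(-7)*(-1/12)*(-12) = -4 - 7/12*(-12) = -4 + 7 = 3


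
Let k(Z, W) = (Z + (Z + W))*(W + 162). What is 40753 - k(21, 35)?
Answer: 25584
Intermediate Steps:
k(Z, W) = (162 + W)*(W + 2*Z) (k(Z, W) = (Z + (W + Z))*(162 + W) = (W + 2*Z)*(162 + W) = (162 + W)*(W + 2*Z))
40753 - k(21, 35) = 40753 - (35² + 162*35 + 324*21 + 2*35*21) = 40753 - (1225 + 5670 + 6804 + 1470) = 40753 - 1*15169 = 40753 - 15169 = 25584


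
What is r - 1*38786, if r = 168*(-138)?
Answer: -61970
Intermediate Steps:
r = -23184
r - 1*38786 = -23184 - 1*38786 = -23184 - 38786 = -61970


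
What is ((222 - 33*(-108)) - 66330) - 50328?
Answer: -112872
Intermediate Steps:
((222 - 33*(-108)) - 66330) - 50328 = ((222 + 3564) - 66330) - 50328 = (3786 - 66330) - 50328 = -62544 - 50328 = -112872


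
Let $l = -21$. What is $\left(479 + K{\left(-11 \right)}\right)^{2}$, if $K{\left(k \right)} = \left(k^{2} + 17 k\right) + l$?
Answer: $153664$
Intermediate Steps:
$K{\left(k \right)} = -21 + k^{2} + 17 k$ ($K{\left(k \right)} = \left(k^{2} + 17 k\right) - 21 = -21 + k^{2} + 17 k$)
$\left(479 + K{\left(-11 \right)}\right)^{2} = \left(479 + \left(-21 + \left(-11\right)^{2} + 17 \left(-11\right)\right)\right)^{2} = \left(479 - 87\right)^{2} = 392^{2} = 153664$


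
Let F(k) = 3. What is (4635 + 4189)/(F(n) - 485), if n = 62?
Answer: -4412/241 ≈ -18.307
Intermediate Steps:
(4635 + 4189)/(F(n) - 485) = (4635 + 4189)/(3 - 485) = 8824/(-482) = 8824*(-1/482) = -4412/241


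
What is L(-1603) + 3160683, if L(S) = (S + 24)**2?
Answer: 5653924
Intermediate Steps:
L(S) = (24 + S)**2
L(-1603) + 3160683 = (24 - 1603)**2 + 3160683 = (-1579)**2 + 3160683 = 2493241 + 3160683 = 5653924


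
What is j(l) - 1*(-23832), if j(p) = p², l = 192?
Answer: 60696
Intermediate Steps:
j(l) - 1*(-23832) = 192² - 1*(-23832) = 36864 + 23832 = 60696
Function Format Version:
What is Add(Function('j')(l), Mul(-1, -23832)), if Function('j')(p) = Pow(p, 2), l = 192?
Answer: 60696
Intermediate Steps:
Add(Function('j')(l), Mul(-1, -23832)) = Add(Pow(192, 2), Mul(-1, -23832)) = Add(36864, 23832) = 60696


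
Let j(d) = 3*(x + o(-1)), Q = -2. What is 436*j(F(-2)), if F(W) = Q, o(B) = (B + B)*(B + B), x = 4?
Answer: 10464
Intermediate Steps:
o(B) = 4*B**2 (o(B) = (2*B)*(2*B) = 4*B**2)
F(W) = -2
j(d) = 24 (j(d) = 3*(4 + 4*(-1)**2) = 3*(4 + 4*1) = 3*(4 + 4) = 3*8 = 24)
436*j(F(-2)) = 436*24 = 10464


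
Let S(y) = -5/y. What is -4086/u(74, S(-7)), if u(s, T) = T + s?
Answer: -28602/523 ≈ -54.688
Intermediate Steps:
-4086/u(74, S(-7)) = -4086/(-5/(-7) + 74) = -4086/(-5*(-1/7) + 74) = -4086/(5/7 + 74) = -4086/523/7 = -4086*7/523 = -28602/523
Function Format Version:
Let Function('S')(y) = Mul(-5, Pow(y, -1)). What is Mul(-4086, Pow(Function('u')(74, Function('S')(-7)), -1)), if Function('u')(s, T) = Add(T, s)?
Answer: Rational(-28602, 523) ≈ -54.688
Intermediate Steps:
Mul(-4086, Pow(Function('u')(74, Function('S')(-7)), -1)) = Mul(-4086, Pow(Add(Mul(-5, Pow(-7, -1)), 74), -1)) = Mul(-4086, Pow(Add(Mul(-5, Rational(-1, 7)), 74), -1)) = Mul(-4086, Pow(Add(Rational(5, 7), 74), -1)) = Mul(-4086, Pow(Rational(523, 7), -1)) = Mul(-4086, Rational(7, 523)) = Rational(-28602, 523)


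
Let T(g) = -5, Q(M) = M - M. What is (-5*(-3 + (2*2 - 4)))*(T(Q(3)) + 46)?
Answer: 615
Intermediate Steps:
Q(M) = 0
(-5*(-3 + (2*2 - 4)))*(T(Q(3)) + 46) = (-5*(-3 + (2*2 - 4)))*(-5 + 46) = -5*(-3 + (4 - 4))*41 = -5*(-3 + 0)*41 = -5*(-3)*41 = 15*41 = 615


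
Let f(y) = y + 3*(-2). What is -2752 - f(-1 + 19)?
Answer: -2764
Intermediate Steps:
f(y) = -6 + y (f(y) = y - 6 = -6 + y)
-2752 - f(-1 + 19) = -2752 - (-6 + (-1 + 19)) = -2752 - (-6 + 18) = -2752 - 1*12 = -2752 - 12 = -2764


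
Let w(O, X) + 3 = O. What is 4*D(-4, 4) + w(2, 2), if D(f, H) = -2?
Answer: -9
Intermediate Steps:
w(O, X) = -3 + O
4*D(-4, 4) + w(2, 2) = 4*(-2) + (-3 + 2) = -8 - 1 = -9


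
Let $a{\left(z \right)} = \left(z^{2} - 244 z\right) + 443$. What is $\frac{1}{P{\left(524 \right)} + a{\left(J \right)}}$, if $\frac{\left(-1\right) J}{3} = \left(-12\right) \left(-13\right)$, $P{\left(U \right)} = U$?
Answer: $\frac{1}{334183} \approx 2.9924 \cdot 10^{-6}$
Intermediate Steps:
$J = -468$ ($J = - 3 \left(\left(-12\right) \left(-13\right)\right) = \left(-3\right) 156 = -468$)
$a{\left(z \right)} = 443 + z^{2} - 244 z$
$\frac{1}{P{\left(524 \right)} + a{\left(J \right)}} = \frac{1}{524 + \left(443 + \left(-468\right)^{2} - -114192\right)} = \frac{1}{524 + \left(443 + 219024 + 114192\right)} = \frac{1}{524 + 333659} = \frac{1}{334183}$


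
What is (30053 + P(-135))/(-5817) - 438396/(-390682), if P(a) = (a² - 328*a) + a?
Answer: -16778926477/1136298597 ≈ -14.766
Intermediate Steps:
P(a) = a² - 327*a
(30053 + P(-135))/(-5817) - 438396/(-390682) = (30053 - 135*(-327 - 135))/(-5817) - 438396/(-390682) = (30053 - 135*(-462))*(-1/5817) - 438396*(-1/390682) = (30053 + 62370)*(-1/5817) + 219198/195341 = 92423*(-1/5817) + 219198/195341 = -92423/5817 + 219198/195341 = -16778926477/1136298597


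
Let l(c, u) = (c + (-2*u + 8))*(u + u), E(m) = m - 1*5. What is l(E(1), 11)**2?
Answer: 156816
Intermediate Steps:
E(m) = -5 + m (E(m) = m - 5 = -5 + m)
l(c, u) = 2*u*(8 + c - 2*u) (l(c, u) = (c + (8 - 2*u))*(2*u) = (8 + c - 2*u)*(2*u) = 2*u*(8 + c - 2*u))
l(E(1), 11)**2 = (2*11*(8 + (-5 + 1) - 2*11))**2 = (2*11*(8 - 4 - 22))**2 = (2*11*(-18))**2 = (-396)**2 = 156816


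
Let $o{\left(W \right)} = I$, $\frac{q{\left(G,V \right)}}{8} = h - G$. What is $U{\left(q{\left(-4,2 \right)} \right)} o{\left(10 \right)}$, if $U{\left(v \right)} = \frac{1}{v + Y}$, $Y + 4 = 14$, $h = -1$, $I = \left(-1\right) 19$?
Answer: $- \frac{19}{34} \approx -0.55882$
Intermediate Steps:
$I = -19$
$Y = 10$ ($Y = -4 + 14 = 10$)
$q{\left(G,V \right)} = -8 - 8 G$ ($q{\left(G,V \right)} = 8 \left(-1 - G\right) = -8 - 8 G$)
$o{\left(W \right)} = -19$
$U{\left(v \right)} = \frac{1}{10 + v}$ ($U{\left(v \right)} = \frac{1}{v + 10} = \frac{1}{10 + v}$)
$U{\left(q{\left(-4,2 \right)} \right)} o{\left(10 \right)} = \frac{1}{10 - -24} \left(-19\right) = \frac{1}{10 + \left(-8 + 32\right)} \left(-19\right) = \frac{1}{10 + 24} \left(-19\right) = \frac{1}{34} \left(-19\right) = - \frac{19}{34}$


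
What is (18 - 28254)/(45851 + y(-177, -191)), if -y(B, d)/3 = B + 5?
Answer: -28236/46367 ≈ -0.60897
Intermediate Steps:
y(B, d) = -15 - 3*B (y(B, d) = -3*(B + 5) = -3*(5 + B) = -15 - 3*B)
(18 - 28254)/(45851 + y(-177, -191)) = (18 - 28254)/(45851 + (-15 - 3*(-177))) = -28236/(45851 + (-15 + 531)) = -28236/(45851 + 516) = -28236/46367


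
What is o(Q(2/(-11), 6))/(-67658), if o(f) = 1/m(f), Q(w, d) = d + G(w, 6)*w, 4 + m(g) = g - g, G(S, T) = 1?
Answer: 1/270632 ≈ 3.6951e-6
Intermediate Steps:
m(g) = -4 (m(g) = -4 + (g - g) = -4 + 0 = -4)
Q(w, d) = d + w (Q(w, d) = d + 1*w = d + w)
o(f) = -¼ (o(f) = 1/(-4) = -¼)
o(Q(2/(-11), 6))/(-67658) = -¼/(-67658) = -¼*(-1/67658) = 1/270632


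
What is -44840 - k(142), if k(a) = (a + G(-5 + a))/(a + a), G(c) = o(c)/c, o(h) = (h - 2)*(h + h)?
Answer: -3183743/71 ≈ -44841.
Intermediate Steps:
o(h) = 2*h*(-2 + h) (o(h) = (-2 + h)*(2*h) = 2*h*(-2 + h))
G(c) = -4 + 2*c (G(c) = (2*c*(-2 + c))/c = -4 + 2*c)
k(a) = (-14 + 3*a)/(2*a) (k(a) = (a + (-4 + 2*(-5 + a)))/(a + a) = (a + (-4 + (-10 + 2*a)))/((2*a)) = (a + (-14 + 2*a))*(1/(2*a)) = (-14 + 3*a)*(1/(2*a)) = (-14 + 3*a)/(2*a))
-44840 - k(142) = -44840 - (3/2 - 7/142) = -44840 - 1*103/71 = -44840 - 103/71 = -3183743/71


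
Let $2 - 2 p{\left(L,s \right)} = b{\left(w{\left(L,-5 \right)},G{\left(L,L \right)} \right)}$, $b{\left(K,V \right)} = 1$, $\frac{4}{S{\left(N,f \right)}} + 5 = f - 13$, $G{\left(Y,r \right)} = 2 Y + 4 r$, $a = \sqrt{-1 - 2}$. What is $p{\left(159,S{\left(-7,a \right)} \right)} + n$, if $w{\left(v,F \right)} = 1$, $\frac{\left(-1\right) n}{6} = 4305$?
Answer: $- \frac{51659}{2} \approx -25830.0$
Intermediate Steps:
$n = -25830$ ($n = \left(-6\right) 4305 = -25830$)
$a = i \sqrt{3}$ ($a = \sqrt{-3} = i \sqrt{3} \approx 1.732 i$)
$S{\left(N,f \right)} = \frac{4}{-18 + f}$ ($S{\left(N,f \right)} = \frac{4}{-5 + \left(f - 13\right)} = \frac{4}{-5 + \left(-13 + f\right)} = \frac{4}{-18 + f}$)
$p{\left(L,s \right)} = \frac{1}{2}$ ($p{\left(L,s \right)} = 1 - \frac{1}{2} = \frac{1}{2}$)
$p{\left(159,S{\left(-7,a \right)} \right)} + n = \frac{1}{2} - 25830 = - \frac{51659}{2}$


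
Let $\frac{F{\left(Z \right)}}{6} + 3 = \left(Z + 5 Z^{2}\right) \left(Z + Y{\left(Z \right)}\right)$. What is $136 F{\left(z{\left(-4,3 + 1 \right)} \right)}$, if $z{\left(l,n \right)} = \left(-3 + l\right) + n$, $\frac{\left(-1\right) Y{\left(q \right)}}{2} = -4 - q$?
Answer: $-36720$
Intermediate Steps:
$Y{\left(q \right)} = 8 + 2 q$ ($Y{\left(q \right)} = - 2 \left(-4 - q\right) = 8 + 2 q$)
$z{\left(l,n \right)} = -3 + l + n$
$F{\left(Z \right)} = -18 + 6 \left(8 + 3 Z\right) \left(Z + 5 Z^{2}\right)$ ($F{\left(Z \right)} = -18 + 6 \left(Z + 5 Z^{2}\right) \left(Z + \left(8 + 2 Z\right)\right) = -18 + 6 \left(Z + 5 Z^{2}\right) \left(8 + 3 Z\right) = -18 + 6 \left(8 + 3 Z\right) \left(Z + 5 Z^{2}\right)$)
$136 F{\left(z{\left(-4,3 + 1 \right)} \right)} = 136 \left(-18 + 48 \left(-3 - 4 + \left(3 + 1\right)\right) + 90 \left(-3 - 4 + \left(3 + 1\right)\right)^{3} + 258 \left(-3 - 4 + \left(3 + 1\right)\right)^{2}\right) = 136 \left(-18 + 48 \left(-3 - 4 + 4\right) + 90 \left(-3 - 4 + 4\right)^{3} + 258 \left(-3 - 4 + 4\right)^{2}\right) = 136 \left(-18 + 48 \left(-3\right) + 90 \left(-3\right)^{3} + 258 \left(-3\right)^{2}\right) = 136 \left(-18 - 144 + 90 \left(-27\right) + 258 \cdot 9\right) = 136 \left(-18 - 144 - 2430 + 2322\right) = 136 \left(-270\right) = -36720$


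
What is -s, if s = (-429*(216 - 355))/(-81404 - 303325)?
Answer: 19877/128243 ≈ 0.15499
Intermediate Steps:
s = -19877/128243 (s = -429*(-139)/(-384729) = 59631*(-1/384729) = -19877/128243 ≈ -0.15499)
-s = -1*(-19877/128243) = 19877/128243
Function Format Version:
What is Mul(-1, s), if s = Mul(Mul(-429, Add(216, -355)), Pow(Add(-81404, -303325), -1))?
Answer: Rational(19877, 128243) ≈ 0.15499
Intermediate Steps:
s = Rational(-19877, 128243) (s = Mul(Mul(-429, -139), Pow(-384729, -1)) = Mul(59631, Rational(-1, 384729)) = Rational(-19877, 128243) ≈ -0.15499)
Mul(-1, s) = Mul(-1, Rational(-19877, 128243)) = Rational(19877, 128243)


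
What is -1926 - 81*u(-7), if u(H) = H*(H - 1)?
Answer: -6462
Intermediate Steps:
u(H) = H*(-1 + H)
-1926 - 81*u(-7) = -1926 - 81*(-7*(-1 - 7)) = -1926 - 81*(-7*(-8)) = -1926 - 81*56 = -1926 - 1*4536 = -1926 - 4536 = -6462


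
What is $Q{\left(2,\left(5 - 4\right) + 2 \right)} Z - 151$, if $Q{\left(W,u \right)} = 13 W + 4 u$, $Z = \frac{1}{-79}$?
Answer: $- \frac{11967}{79} \approx -151.48$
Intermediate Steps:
$Z = - \frac{1}{79} \approx -0.012658$
$Q{\left(W,u \right)} = 4 u + 13 W$
$Q{\left(2,\left(5 - 4\right) + 2 \right)} Z - 151 = \left(4 \left(\left(5 - 4\right) + 2\right) + 13 \cdot 2\right) \left(- \frac{1}{79}\right) - 151 = \left(4 \left(1 + 2\right) + 26\right) \left(- \frac{1}{79}\right) - 151 = \left(4 \cdot 3 + 26\right) \left(- \frac{1}{79}\right) - 151 = \left(12 + 26\right) \left(- \frac{1}{79}\right) - 151 = 38 \left(- \frac{1}{79}\right) - 151 = - \frac{38}{79} - 151 = - \frac{11967}{79}$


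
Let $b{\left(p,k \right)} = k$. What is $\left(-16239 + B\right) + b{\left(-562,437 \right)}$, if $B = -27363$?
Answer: $-43165$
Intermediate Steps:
$\left(-16239 + B\right) + b{\left(-562,437 \right)} = \left(-16239 - 27363\right) + 437 = -43602 + 437 = -43165$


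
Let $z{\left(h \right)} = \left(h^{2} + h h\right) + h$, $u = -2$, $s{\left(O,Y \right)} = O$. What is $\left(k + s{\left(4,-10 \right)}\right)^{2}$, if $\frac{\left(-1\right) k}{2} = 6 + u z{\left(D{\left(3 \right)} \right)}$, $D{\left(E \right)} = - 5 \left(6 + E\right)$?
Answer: $256384144$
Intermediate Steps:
$D{\left(E \right)} = -30 - 5 E$
$z{\left(h \right)} = h + 2 h^{2}$ ($z{\left(h \right)} = \left(h^{2} + h^{2}\right) + h = 2 h^{2} + h = h + 2 h^{2}$)
$k = 16008$ ($k = - 2 \left(6 - 2 \left(-30 - 15\right) \left(1 + 2 \left(-30 - 15\right)\right)\right) = - 2 \left(6 - 2 \left(- 45 \left(1 + 2 \left(-45\right)\right)\right)\right) = - 2 \left(6 - 2 \left(- 45 \left(1 - 90\right)\right)\right) = - 2 \left(6 - 2 \left(\left(-45\right) \left(-89\right)\right)\right) = - 2 \left(6 - 8010\right) = \left(-2\right) \left(-8004\right) = 16008$)
$\left(k + s{\left(4,-10 \right)}\right)^{2} = \left(16008 + 4\right)^{2} = 16012^{2} = 256384144$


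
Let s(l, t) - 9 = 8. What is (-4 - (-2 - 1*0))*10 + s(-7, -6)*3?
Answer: 31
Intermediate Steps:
s(l, t) = 17 (s(l, t) = 9 + 8 = 17)
(-4 - (-2 - 1*0))*10 + s(-7, -6)*3 = (-4 - (-2 - 1*0))*10 + 17*3 = (-4 - (-2 + 0))*10 + 51 = (-4 - 1*(-2))*10 + 51 = (-4 + 2)*10 + 51 = -2*10 + 51 = -20 + 51 = 31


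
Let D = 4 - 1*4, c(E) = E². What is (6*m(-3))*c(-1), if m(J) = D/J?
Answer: 0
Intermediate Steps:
D = 0 (D = 4 - 4 = 0)
m(J) = 0 (m(J) = 0/J = 0)
(6*m(-3))*c(-1) = (6*0)*(-1)² = 0*1 = 0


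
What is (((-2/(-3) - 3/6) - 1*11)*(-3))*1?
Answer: 65/2 ≈ 32.500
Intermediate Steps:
(((-2/(-3) - 3/6) - 1*11)*(-3))*1 = (((-2*(-⅓) - 3*⅙) - 11)*(-3))*1 = (((⅔ - ½) - 11)*(-3))*1 = ((⅙ - 11)*(-3))*1 = -65/6*(-3)*1 = (65/2)*1 = 65/2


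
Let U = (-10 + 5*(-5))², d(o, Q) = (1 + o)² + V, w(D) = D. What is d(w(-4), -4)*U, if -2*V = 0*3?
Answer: 11025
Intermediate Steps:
V = 0 (V = -0*3 = -½*0 = 0)
d(o, Q) = (1 + o)² (d(o, Q) = (1 + o)² + 0 = (1 + o)²)
U = 1225 (U = (-10 - 25)² = (-35)² = 1225)
d(w(-4), -4)*U = (1 - 4)²*1225 = (-3)²*1225 = 9*1225 = 11025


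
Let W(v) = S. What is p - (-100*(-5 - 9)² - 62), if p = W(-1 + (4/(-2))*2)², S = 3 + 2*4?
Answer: 19783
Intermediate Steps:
S = 11 (S = 3 + 8 = 11)
W(v) = 11
p = 121 (p = 11² = 121)
p - (-100*(-5 - 9)² - 62) = 121 - (-100*(-5 - 9)² - 62) = 121 - (-100*(-14)² - 62) = 121 - (-100*196 - 62) = 121 - (-19600 - 62) = 121 - 1*(-19662) = 121 + 19662 = 19783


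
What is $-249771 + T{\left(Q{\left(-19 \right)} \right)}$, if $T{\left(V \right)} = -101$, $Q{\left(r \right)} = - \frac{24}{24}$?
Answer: $-249872$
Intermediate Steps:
$Q{\left(r \right)} = -1$ ($Q{\left(r \right)} = \left(-24\right) \frac{1}{24} = -1$)
$-249771 + T{\left(Q{\left(-19 \right)} \right)} = -249771 - 101 = -249872$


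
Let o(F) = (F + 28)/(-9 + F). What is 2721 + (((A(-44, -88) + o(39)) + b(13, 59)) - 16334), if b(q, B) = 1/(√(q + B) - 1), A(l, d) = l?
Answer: -29084623/2130 + 6*√2/71 ≈ -13655.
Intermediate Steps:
o(F) = (28 + F)/(-9 + F)
b(q, B) = 1/(-1 + √(B + q)) (b(q, B) = 1/(√(B + q) - 1) = 1/(-1 + √(B + q)))
2721 + (((A(-44, -88) + o(39)) + b(13, 59)) - 16334) = 2721 + (((-44 + (28 + 39)/(-9 + 39)) + 1/(-1 + √(59 + 13))) - 16334) = 2721 + (((-44 + 67/30) + 1/(-1 + √72)) - 16334) = 2721 + (((-44 + (1/30)*67) + 1/(-1 + 6*√2)) - 16334) = 2721 + (((-44 + 67/30) + 1/(-1 + 6*√2)) - 16334) = 2721 + ((-1253/30 + 1/(-1 + 6*√2)) - 16334) = 2721 + (-491273/30 + 1/(-1 + 6*√2)) = -409643/30 + 1/(-1 + 6*√2)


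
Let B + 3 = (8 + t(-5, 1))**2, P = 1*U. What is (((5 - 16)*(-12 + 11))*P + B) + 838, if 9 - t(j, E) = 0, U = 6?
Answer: 1190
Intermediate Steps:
t(j, E) = 9 (t(j, E) = 9 - 1*0 = 9 + 0 = 9)
P = 6 (P = 1*6 = 6)
B = 286 (B = -3 + (8 + 9)**2 = -3 + 17**2 = -3 + 289 = 286)
(((5 - 16)*(-12 + 11))*P + B) + 838 = (((5 - 16)*(-12 + 11))*6 + 286) + 838 = (-11*(-1)*6 + 286) + 838 = (11*6 + 286) + 838 = (66 + 286) + 838 = 352 + 838 = 1190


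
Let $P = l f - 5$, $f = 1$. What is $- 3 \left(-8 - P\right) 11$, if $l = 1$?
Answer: $132$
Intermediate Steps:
$P = -4$ ($P = 1 \cdot 1 - 5 = 1 - 5 = -4$)
$- 3 \left(-8 - P\right) 11 = - 3 \left(-8 - -4\right) 11 = - 3 \left(-8 + 4\right) 11 = \left(-3\right) \left(-4\right) 11 = 12 \cdot 11 = 132$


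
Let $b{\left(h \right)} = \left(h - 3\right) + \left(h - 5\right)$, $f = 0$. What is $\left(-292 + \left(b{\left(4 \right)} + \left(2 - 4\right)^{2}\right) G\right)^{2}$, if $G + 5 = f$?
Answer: $97344$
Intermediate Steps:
$G = -5$ ($G = -5 + 0 = -5$)
$b{\left(h \right)} = -8 + 2 h$ ($b{\left(h \right)} = \left(-3 + h\right) + \left(-5 + h\right) = -8 + 2 h$)
$\left(-292 + \left(b{\left(4 \right)} + \left(2 - 4\right)^{2}\right) G\right)^{2} = \left(-292 + \left(\left(-8 + 2 \cdot 4\right) + \left(2 - 4\right)^{2}\right) \left(-5\right)\right)^{2} = \left(-292 + \left(\left(-8 + 8\right) + \left(-2\right)^{2}\right) \left(-5\right)\right)^{2} = \left(-292 + \left(0 + 4\right) \left(-5\right)\right)^{2} = \left(-292 + 4 \left(-5\right)\right)^{2} = \left(-292 - 20\right)^{2} = \left(-312\right)^{2} = 97344$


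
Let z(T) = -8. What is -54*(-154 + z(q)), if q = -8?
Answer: 8748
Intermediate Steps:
-54*(-154 + z(q)) = -54*(-154 - 8) = -54*(-162) = 8748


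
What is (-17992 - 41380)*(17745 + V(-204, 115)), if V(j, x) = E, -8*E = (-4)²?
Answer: -1053437396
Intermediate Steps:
E = -2 (E = -⅛*(-4)² = -⅛*16 = -2)
V(j, x) = -2
(-17992 - 41380)*(17745 + V(-204, 115)) = (-17992 - 41380)*(17745 - 2) = -59372*17743 = -1053437396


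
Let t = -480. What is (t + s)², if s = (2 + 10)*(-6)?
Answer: 304704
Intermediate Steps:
s = -72 (s = 12*(-6) = -72)
(t + s)² = (-480 - 72)² = (-552)² = 304704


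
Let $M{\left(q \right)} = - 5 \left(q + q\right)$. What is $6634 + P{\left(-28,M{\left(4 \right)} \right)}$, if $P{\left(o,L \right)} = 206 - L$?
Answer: $6880$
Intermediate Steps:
$M{\left(q \right)} = - 10 q$ ($M{\left(q \right)} = - 5 \cdot 2 q = - 10 q$)
$6634 + P{\left(-28,M{\left(4 \right)} \right)} = 6634 + \left(206 - \left(-10\right) 4\right) = 6634 + \left(206 - -40\right) = 6634 + \left(206 + 40\right) = 6634 + 246 = 6880$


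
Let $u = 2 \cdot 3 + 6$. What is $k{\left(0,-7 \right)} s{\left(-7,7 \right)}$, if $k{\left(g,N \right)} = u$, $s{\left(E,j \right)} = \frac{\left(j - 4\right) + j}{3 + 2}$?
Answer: $24$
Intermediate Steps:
$s{\left(E,j \right)} = - \frac{4}{5} + \frac{2 j}{5}$ ($s{\left(E,j \right)} = \frac{\left(-4 + j\right) + j}{5} = \left(-4 + 2 j\right) \frac{1}{5} = - \frac{4}{5} + \frac{2 j}{5}$)
$u = 12$ ($u = 6 + 6 = 12$)
$k{\left(g,N \right)} = 12$
$k{\left(0,-7 \right)} s{\left(-7,7 \right)} = 12 \left(- \frac{4}{5} + \frac{2}{5} \cdot 7\right) = 12 \left(- \frac{4}{5} + \frac{14}{5}\right) = 12 \cdot 2 = 24$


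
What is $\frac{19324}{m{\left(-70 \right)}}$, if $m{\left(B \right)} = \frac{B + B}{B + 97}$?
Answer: $- \frac{130437}{35} \approx -3726.8$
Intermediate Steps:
$m{\left(B \right)} = \frac{2 B}{97 + B}$
$\frac{19324}{m{\left(-70 \right)}} = \frac{19324}{2 \left(-70\right) \frac{1}{97 - 70}} = \frac{19324}{2 \left(-70\right) \frac{1}{27}} = \frac{19324}{- \frac{140}{27}} = 19324 \left(- \frac{27}{140}\right) = - \frac{130437}{35}$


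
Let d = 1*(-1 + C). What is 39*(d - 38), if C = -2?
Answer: -1599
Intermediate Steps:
d = -3 (d = 1*(-1 - 2) = 1*(-3) = -3)
39*(d - 38) = 39*(-3 - 38) = 39*(-41) = -1599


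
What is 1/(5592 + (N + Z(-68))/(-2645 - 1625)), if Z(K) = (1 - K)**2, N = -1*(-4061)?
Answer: 2135/11934509 ≈ 0.00017889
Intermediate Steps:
N = 4061
1/(5592 + (N + Z(-68))/(-2645 - 1625)) = 1/(5592 + (4061 + (-1 - 68)**2)/(-2645 - 1625)) = 1/(5592 + (4061 + (-69)**2)/(-4270)) = 1/(5592 + (4061 + 4761)*(-1/4270)) = 1/(5592 + 8822*(-1/4270)) = 1/(5592 - 4411/2135) = 1/(11934509/2135) = 2135/11934509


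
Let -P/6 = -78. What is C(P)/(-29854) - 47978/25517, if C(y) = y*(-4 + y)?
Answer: -3486701398/380892259 ≈ -9.1540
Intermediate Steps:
P = 468 (P = -6*(-78) = 468)
C(P)/(-29854) - 47978/25517 = (468*(-4 + 468))/(-29854) - 47978/25517 = (468*464)*(-1/29854) - 47978*1/25517 = 217152*(-1/29854) - 47978/25517 = -108576/14927 - 47978/25517 = -3486701398/380892259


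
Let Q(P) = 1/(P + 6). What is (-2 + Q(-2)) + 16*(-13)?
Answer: -839/4 ≈ -209.75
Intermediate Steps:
Q(P) = 1/(6 + P)
(-2 + Q(-2)) + 16*(-13) = (-2 + 1/(6 - 2)) + 16*(-13) = (-2 + 1/4) - 208 = -7/4 - 208 = -839/4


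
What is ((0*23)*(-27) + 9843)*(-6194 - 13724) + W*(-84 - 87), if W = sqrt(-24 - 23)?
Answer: -196052874 - 171*I*sqrt(47) ≈ -1.9605e+8 - 1172.3*I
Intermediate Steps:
W = I*sqrt(47) (W = sqrt(-47) = I*sqrt(47) ≈ 6.8557*I)
((0*23)*(-27) + 9843)*(-6194 - 13724) + W*(-84 - 87) = ((0*23)*(-27) + 9843)*(-6194 - 13724) + (I*sqrt(47))*(-84 - 87) = (0*(-27) + 9843)*(-19918) + (I*sqrt(47))*(-171) = (0 + 9843)*(-19918) - 171*I*sqrt(47) = 9843*(-19918) - 171*I*sqrt(47) = -196052874 - 171*I*sqrt(47)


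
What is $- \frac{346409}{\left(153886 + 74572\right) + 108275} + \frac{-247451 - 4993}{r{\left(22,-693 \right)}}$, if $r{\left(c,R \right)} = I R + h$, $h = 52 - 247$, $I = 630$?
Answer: $- \frac{539024631}{1195771735} \approx -0.45078$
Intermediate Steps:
$h = -195$ ($h = 52 - 247 = -195$)
$r{\left(c,R \right)} = -195 + 630 R$ ($r{\left(c,R \right)} = 630 R - 195 = -195 + 630 R$)
$- \frac{346409}{\left(153886 + 74572\right) + 108275} + \frac{-247451 - 4993}{r{\left(22,-693 \right)}} = - \frac{346409}{\left(153886 + 74572\right) + 108275} + \frac{-247451 - 4993}{-195 + 630 \left(-693\right)} = - \frac{346409}{228458 + 108275} - \frac{252444}{-195 - 436590} = - \frac{346409}{336733} - \frac{252444}{-436785} = \left(-346409\right) \frac{1}{336733} - - \frac{84148}{145595} = - \frac{8449}{8213} + \frac{84148}{145595} = - \frac{539024631}{1195771735}$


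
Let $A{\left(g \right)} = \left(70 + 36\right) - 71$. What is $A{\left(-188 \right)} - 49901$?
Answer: $-49866$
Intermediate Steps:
$A{\left(g \right)} = 35$ ($A{\left(g \right)} = 106 - 71 = 35$)
$A{\left(-188 \right)} - 49901 = 35 - 49901 = -49866$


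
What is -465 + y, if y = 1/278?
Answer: -129269/278 ≈ -465.00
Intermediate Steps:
y = 1/278 ≈ 0.0035971
-465 + y = -465 + 1/278 = -129269/278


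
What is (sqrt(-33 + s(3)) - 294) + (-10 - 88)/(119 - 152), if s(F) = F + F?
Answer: -9604/33 + 3*I*sqrt(3) ≈ -291.03 + 5.1962*I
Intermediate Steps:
s(F) = 2*F
(sqrt(-33 + s(3)) - 294) + (-10 - 88)/(119 - 152) = (sqrt(-33 + 2*3) - 294) + (-10 - 88)/(119 - 152) = (sqrt(-33 + 6) - 294) - 98/(-33) = (sqrt(-27) - 294) - 98*(-1/33) = (3*I*sqrt(3) - 294) + 98/33 = (-294 + 3*I*sqrt(3)) + 98/33 = -9604/33 + 3*I*sqrt(3)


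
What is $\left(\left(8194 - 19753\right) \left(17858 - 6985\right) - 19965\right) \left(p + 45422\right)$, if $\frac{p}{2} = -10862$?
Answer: $-2978861634456$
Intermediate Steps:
$p = -21724$ ($p = 2 \left(-10862\right) = -21724$)
$\left(\left(8194 - 19753\right) \left(17858 - 6985\right) - 19965\right) \left(p + 45422\right) = \left(\left(8194 - 19753\right) \left(17858 - 6985\right) - 19965\right) \left(-21724 + 45422\right) = \left(\left(-11559\right) 10873 - 19965\right) 23698 = \left(-125681007 - 19965\right) 23698 = \left(-125700972\right) 23698 = -2978861634456$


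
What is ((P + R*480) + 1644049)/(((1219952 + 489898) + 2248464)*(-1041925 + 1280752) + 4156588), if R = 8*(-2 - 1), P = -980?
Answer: 1631549/945356414266 ≈ 1.7259e-6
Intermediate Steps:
R = -24 (R = 8*(-3) = -24)
((P + R*480) + 1644049)/(((1219952 + 489898) + 2248464)*(-1041925 + 1280752) + 4156588) = ((-980 - 24*480) + 1644049)/(((1219952 + 489898) + 2248464)*(-1041925 + 1280752) + 4156588) = ((-980 - 11520) + 1644049)/((1709850 + 2248464)*238827 + 4156588) = (-12500 + 1644049)/(3958314*238827 + 4156588) = 1631549/(945352257678 + 4156588) = 1631549/945356414266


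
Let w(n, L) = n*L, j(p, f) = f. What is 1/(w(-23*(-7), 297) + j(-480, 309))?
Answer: 1/48126 ≈ 2.0779e-5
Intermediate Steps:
w(n, L) = L*n
1/(w(-23*(-7), 297) + j(-480, 309)) = 1/(297*(-23*(-7)) + 309) = 1/(297*161 + 309) = 1/(47817 + 309) = 1/48126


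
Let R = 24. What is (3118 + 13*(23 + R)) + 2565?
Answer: 6294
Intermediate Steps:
(3118 + 13*(23 + R)) + 2565 = (3118 + 13*(23 + 24)) + 2565 = (3118 + 13*47) + 2565 = (3118 + 611) + 2565 = 3729 + 2565 = 6294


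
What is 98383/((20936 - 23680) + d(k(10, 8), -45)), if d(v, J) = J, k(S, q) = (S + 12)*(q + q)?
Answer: -98383/2789 ≈ -35.275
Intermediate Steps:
k(S, q) = 2*q*(12 + S) (k(S, q) = (12 + S)*(2*q) = 2*q*(12 + S))
98383/((20936 - 23680) + d(k(10, 8), -45)) = 98383/((20936 - 23680) - 45) = 98383/(-2744 - 45) = 98383/(-2789) = 98383*(-1/2789) = -98383/2789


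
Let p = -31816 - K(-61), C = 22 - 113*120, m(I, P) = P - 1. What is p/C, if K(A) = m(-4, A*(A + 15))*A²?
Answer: 1495603/1934 ≈ 773.32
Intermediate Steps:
m(I, P) = -1 + P
K(A) = A²*(-1 + A*(15 + A)) (K(A) = (-1 + A*(A + 15))*A² = (-1 + A*(15 + A))*A² = A²*(-1 + A*(15 + A)))
C = -13538 (C = 22 - 13560 = -13538)
p = -10469221 (p = -31816 - (-61)²*(-1 - 61*(15 - 61)) = -31816 - 3721*(-1 - 61*(-46)) = -31816 - 3721*(-1 + 2806) = -31816 - 3721*2805 = -31816 - 1*10437405 = -31816 - 10437405 = -10469221)
p/C = -10469221/(-13538) = -10469221*(-1/13538) = 1495603/1934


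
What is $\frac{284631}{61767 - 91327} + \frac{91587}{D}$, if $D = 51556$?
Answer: $- \frac{2991781029}{380998840} \approx -7.8525$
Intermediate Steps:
$\frac{284631}{61767 - 91327} + \frac{91587}{D} = \frac{284631}{61767 - 91327} + \frac{91587}{51556} = \frac{284631}{61767 - 91327} + 91587 \cdot \frac{1}{51556} = \frac{284631}{-29560} + \frac{91587}{51556} = 284631 \left(- \frac{1}{29560}\right) + \frac{91587}{51556} = - \frac{284631}{29560} + \frac{91587}{51556} = - \frac{2991781029}{380998840}$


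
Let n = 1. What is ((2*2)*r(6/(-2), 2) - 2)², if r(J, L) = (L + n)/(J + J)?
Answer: 16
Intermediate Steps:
r(J, L) = (1 + L)/(2*J) (r(J, L) = (L + 1)/(J + J) = (1 + L)/((2*J)) = (1 + L)*(1/(2*J)) = (1 + L)/(2*J))
((2*2)*r(6/(-2), 2) - 2)² = ((2*2)*((1 + 2)/(2*((6/(-2))))) - 2)² = (4*((½)*3/(6*(-½))) - 2)² = (4*((½)*3/(-3)) - 2)² = (4*((½)*(-⅓)*3) - 2)² = (4*(-½) - 2)² = (-2 - 2)² = (-4)² = 16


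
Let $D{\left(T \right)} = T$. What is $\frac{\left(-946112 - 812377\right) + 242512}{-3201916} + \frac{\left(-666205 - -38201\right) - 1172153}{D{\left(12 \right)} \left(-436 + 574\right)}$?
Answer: $- \frac{1440360260725}{1325593224} \approx -1086.6$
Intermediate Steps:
$\frac{\left(-946112 - 812377\right) + 242512}{-3201916} + \frac{\left(-666205 - -38201\right) - 1172153}{D{\left(12 \right)} \left(-436 + 574\right)} = \frac{\left(-946112 - 812377\right) + 242512}{-3201916} + \frac{\left(-666205 - -38201\right) - 1172153}{12 \left(-436 + 574\right)} = \left(-1758489 + 242512\right) \left(- \frac{1}{3201916}\right) + \frac{\left(-666205 + 38201\right) - 1172153}{12 \cdot 138} = \left(-1515977\right) \left(- \frac{1}{3201916}\right) + \frac{-628004 - 1172153}{1656} = \frac{1515977}{3201916} - \frac{1800157}{1656} = - \frac{1440360260725}{1325593224}$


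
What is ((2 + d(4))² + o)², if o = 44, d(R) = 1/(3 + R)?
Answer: 5669161/2401 ≈ 2361.2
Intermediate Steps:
((2 + d(4))² + o)² = ((2 + 1/(3 + 4))² + 44)² = ((2 + 1/7)² + 44)² = ((2 + ⅐)² + 44)² = ((15/7)² + 44)² = (225/49 + 44)² = (2381/49)² = 5669161/2401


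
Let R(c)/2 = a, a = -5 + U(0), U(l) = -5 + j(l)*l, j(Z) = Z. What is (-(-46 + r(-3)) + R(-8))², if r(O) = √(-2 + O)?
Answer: (26 - I*√5)² ≈ 671.0 - 116.28*I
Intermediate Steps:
U(l) = -5 + l² (U(l) = -5 + l*l = -5 + l²)
a = -10 (a = -5 + (-5 + 0²) = -5 + (-5 + 0) = -5 - 5 = -10)
R(c) = -20 (R(c) = 2*(-10) = -20)
(-(-46 + r(-3)) + R(-8))² = (-(-46 + √(-2 - 3)) - 20)² = (-(-46 + √(-5)) - 20)² = (-(-46 + I*√5) - 20)² = ((46 - I*√5) - 20)² = (26 - I*√5)²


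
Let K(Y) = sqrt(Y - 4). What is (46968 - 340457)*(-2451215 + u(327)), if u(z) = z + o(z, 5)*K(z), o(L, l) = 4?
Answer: 719308668232 - 1173956*sqrt(323) ≈ 7.1929e+11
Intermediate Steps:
K(Y) = sqrt(-4 + Y)
u(z) = z + 4*sqrt(-4 + z)
(46968 - 340457)*(-2451215 + u(327)) = (46968 - 340457)*(-2451215 + (327 + 4*sqrt(-4 + 327))) = -293489*(-2451215 + (327 + 4*sqrt(323))) = -293489*(-2450888 + 4*sqrt(323)) = 719308668232 - 1173956*sqrt(323)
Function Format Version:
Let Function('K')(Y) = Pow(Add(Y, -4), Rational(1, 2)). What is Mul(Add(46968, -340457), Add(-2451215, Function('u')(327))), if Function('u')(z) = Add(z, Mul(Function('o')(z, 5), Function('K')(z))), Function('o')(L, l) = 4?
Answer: Add(719308668232, Mul(-1173956, Pow(323, Rational(1, 2)))) ≈ 7.1929e+11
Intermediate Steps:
Function('K')(Y) = Pow(Add(-4, Y), Rational(1, 2))
Function('u')(z) = Add(z, Mul(4, Pow(Add(-4, z), Rational(1, 2))))
Mul(Add(46968, -340457), Add(-2451215, Function('u')(327))) = Mul(Add(46968, -340457), Add(-2451215, Add(327, Mul(4, Pow(Add(-4, 327), Rational(1, 2)))))) = Mul(-293489, Add(-2451215, Add(327, Mul(4, Pow(323, Rational(1, 2)))))) = Mul(-293489, Add(-2450888, Mul(4, Pow(323, Rational(1, 2))))) = Add(719308668232, Mul(-1173956, Pow(323, Rational(1, 2))))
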